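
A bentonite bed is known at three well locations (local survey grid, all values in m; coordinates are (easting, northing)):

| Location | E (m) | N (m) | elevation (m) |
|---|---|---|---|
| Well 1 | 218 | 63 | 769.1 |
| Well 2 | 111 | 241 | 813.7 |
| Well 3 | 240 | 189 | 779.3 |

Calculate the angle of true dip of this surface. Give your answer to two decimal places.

13.98°

Two edge vectors: Well 1→Well 2 = (-107, 178, 44.6), Well 1→Well 3 = (22, 126, 10.2).
Normal n = (Well 1→Well 2) × (Well 1→Well 3) = (-3804, 2072.6, -17398).
So ∂z/∂E = −n_x/n_z = −0.21865 and ∂z/∂N = −n_y/n_z = 0.11913.
Gradient magnitude |∇z| = √(a² + b²) = √(0.04781 + 0.01419) = 0.24899.
True dip = arctan(0.24899) = 13.98°, dipping toward ESE (azimuth ≈ 119°).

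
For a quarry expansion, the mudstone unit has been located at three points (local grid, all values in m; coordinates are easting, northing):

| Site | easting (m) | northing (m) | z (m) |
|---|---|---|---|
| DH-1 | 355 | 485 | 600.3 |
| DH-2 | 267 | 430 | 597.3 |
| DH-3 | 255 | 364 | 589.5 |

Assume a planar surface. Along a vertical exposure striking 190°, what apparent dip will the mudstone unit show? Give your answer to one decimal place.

6.7°

Let the plane be z = a·easting + b·northing + c.
DH-2−DH-1: −88a − 55b = −3;  DH-3−DH-1: −100a − 121b = −10.8.
Solving gives a = −0.04487, b = 0.12634.
Unit vector along 190° is (sin 190°, cos 190°) = (-0.1736, -0.9848).
Slope in that direction = a·(-0.1736) + b·(-0.9848) = −0.11663.
Apparent dip = arctan|0.11663| = 6.7° (true dip is 7.6°, so apparent ≤ true as expected).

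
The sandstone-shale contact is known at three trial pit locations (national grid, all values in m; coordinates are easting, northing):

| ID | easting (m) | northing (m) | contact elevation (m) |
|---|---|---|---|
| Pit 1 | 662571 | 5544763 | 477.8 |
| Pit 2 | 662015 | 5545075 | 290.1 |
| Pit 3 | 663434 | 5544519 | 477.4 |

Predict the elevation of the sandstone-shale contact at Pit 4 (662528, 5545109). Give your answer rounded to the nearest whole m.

Two edge vectors: Pit 1→Pit 2 = (-556, 312, -187.7), Pit 1→Pit 3 = (863, -244, -0.4).
Normal n = (Pit 1→Pit 2) × (Pit 1→Pit 3) = (-45923.6, -162207.5, -133592).
So ∂z/∂easting = −n_x/n_z = −0.34376011 and ∂z/∂northing = −n_y/n_z = −1.21420070.
Intercept c from Pit 1: 477.8 + 227765.48 + 6732455.12 = 6960698.40.
At (662528, 5545109): z = −227750.7 − 6732875.2 + 6960698.40 = 72.5 m.

72 m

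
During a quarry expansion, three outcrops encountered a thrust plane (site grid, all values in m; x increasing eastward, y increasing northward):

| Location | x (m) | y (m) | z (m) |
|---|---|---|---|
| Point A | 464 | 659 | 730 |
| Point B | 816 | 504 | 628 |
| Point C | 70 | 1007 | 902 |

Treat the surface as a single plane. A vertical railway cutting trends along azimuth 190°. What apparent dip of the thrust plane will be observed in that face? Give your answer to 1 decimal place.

Let the plane be z = a·x + b·y + c.
Point B−Point A: 352a − 155b = −102;  Point C−Point A: −394a + 348b = 172.
Solving gives a = −0.14385, b = 0.33139.
Unit vector along 190° is (sin 190°, cos 190°) = (-0.1736, -0.9848).
Slope in that direction = a·(-0.1736) + b·(-0.9848) = −0.30138.
Apparent dip = arctan|0.30138| = 16.8° (true dip is 19.9°, so apparent ≤ true as expected).

16.8°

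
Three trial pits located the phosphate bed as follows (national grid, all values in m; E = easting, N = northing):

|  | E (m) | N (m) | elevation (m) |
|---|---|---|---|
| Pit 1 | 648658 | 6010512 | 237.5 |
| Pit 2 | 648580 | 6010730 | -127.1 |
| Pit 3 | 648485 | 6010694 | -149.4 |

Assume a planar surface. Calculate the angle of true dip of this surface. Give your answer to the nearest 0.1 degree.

Two edge vectors: Pit 1→Pit 2 = (-78, 218, -364.6), Pit 1→Pit 3 = (-173, 182, -386.9).
Normal n = (Pit 1→Pit 2) × (Pit 1→Pit 3) = (-17987, 32897.6, 23518).
So ∂z/∂E = −n_x/n_z = 0.76482 and ∂z/∂N = −n_y/n_z = −1.39883.
Gradient magnitude |∇z| = √(a² + b²) = √(0.58495 + 1.95672) = 1.59426.
True dip = arctan(1.59426) = 57.9°, dipping toward NNW (azimuth ≈ 331°).

57.9°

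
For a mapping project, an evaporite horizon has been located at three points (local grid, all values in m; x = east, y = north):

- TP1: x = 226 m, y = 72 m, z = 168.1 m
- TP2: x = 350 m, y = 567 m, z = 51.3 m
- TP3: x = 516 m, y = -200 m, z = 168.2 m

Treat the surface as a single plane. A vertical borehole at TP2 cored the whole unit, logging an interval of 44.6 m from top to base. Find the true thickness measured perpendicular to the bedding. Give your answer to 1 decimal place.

43.1 m

Let the plane be z = a·x + b·y + c.
TP2−TP1: 124a + 495b = −116.8;  TP3−TP1: 290a − 272b = 0.1.
Solving gives a = −0.17893, b = −0.19114.
|∇z| = √(a²+b²) = 0.26182, so dip δ = arctan(0.26182) = 14.67°.
True thickness = vertical thickness × cos δ = 44.6 × cos 14.67° = 43.1 m.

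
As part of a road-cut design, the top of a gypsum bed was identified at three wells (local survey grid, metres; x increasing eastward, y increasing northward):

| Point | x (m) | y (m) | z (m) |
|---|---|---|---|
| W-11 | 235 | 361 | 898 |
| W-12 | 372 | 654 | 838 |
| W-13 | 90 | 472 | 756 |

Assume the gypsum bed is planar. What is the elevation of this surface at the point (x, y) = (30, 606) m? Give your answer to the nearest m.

654 m

Let the plane be z = a·x + b·y + c.
W-12−W-11: 137a + 293b = −60;  W-13−W-11: −145a + 111b = −142.
Solving gives a = 0.60573, b = −0.48801.
Then c = 898 − a·235 − b·361 = 931.82.
At (30, 606): z = 18.2 − 295.7 + 931.82 = 654.3 m.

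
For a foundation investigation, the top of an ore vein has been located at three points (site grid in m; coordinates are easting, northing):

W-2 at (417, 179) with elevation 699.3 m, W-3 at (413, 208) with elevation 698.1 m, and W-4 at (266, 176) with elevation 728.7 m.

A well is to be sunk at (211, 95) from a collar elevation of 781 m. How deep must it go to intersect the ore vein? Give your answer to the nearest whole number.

36 m

Let the plane be z = a·easting + b·northing + c.
W-3−W-2: −4a + 29b = −1.2;  W-4−W-2: −151a − 3b = 29.4.
Solving gives a = −0.19335, b = −0.06805.
Then c = 699.3 − a·417 − b·179 = 792.11.
At (211, 95): z_contact = −40.8 − 6.5 + 792.11 = 744.8 m.
Depth below ground = 781 − 744.8 = 36 m.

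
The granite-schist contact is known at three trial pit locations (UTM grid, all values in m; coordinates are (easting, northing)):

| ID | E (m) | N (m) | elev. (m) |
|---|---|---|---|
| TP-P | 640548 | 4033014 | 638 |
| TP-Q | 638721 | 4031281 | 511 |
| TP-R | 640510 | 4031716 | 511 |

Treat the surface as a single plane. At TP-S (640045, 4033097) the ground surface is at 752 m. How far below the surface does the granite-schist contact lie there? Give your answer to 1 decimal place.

Let the plane be z = a·E + b·N + c.
TP-Q−TP-P: −1827a − 1733b = −127;  TP-R−TP-P: −38a − 1298b = −127.
Solving gives a = −0.023961308, b = 0.098544322.
Then c = 638 − a·640548 − b·4033014 = −381444.26.
At (640045, 4033097): z_contact = −15336.32 + 397438.81 − 381444.26 = 658.23 m.
Depth below ground = 752 − 658.23 = 93.8 m.

93.8 m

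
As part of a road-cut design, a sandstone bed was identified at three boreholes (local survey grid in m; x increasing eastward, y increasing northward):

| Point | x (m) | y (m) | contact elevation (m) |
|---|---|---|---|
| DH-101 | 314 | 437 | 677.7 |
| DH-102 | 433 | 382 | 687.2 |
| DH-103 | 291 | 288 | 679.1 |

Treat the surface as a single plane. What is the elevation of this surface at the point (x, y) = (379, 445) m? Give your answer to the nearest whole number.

682 m

Let the plane be z = a·x + b·y + c.
DH-102−DH-101: 119a − 55b = 9.5;  DH-103−DH-101: −23a − 149b = 1.4.
Solving gives a = 0.07046, b = −0.02027.
Then c = 677.7 − a·314 − b·437 = 664.43.
At (379, 445): z = 26.7 − 9.0 + 664.43 = 682.1 m.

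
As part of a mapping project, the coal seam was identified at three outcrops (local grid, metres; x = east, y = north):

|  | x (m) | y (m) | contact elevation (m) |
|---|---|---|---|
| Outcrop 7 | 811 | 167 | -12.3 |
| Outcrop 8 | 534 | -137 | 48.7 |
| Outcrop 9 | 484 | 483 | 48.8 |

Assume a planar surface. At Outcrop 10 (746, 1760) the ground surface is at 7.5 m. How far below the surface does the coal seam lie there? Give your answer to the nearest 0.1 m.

32.4 m

Two edge vectors: Outcrop 7→Outcrop 8 = (-277, -304, 61), Outcrop 7→Outcrop 9 = (-327, 316, 61.1).
Normal n = (Outcrop 7→Outcrop 8) × (Outcrop 7→Outcrop 9) = (-37850.4, -3022.3, -186940).
So ∂z/∂x = −n_x/n_z = −0.202474 and ∂z/∂y = −n_y/n_z = −0.016167.
Intercept c from Outcrop 7: -12.3 + 164.21 + 2.70 = 154.61.
At (746, 1760): z_contact = −151.05 − 28.45 + 154.61 = -24.89 m.
Depth below ground = 7.5 − (-24.89) = 32.4 m.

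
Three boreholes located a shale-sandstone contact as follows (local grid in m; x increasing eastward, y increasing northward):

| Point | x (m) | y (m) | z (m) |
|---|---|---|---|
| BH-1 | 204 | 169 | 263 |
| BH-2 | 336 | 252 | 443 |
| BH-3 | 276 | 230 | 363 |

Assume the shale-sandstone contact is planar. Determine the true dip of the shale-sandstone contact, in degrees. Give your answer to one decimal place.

52.3°

Two edge vectors: BH-1→BH-2 = (132, 83, 180), BH-1→BH-3 = (72, 61, 100).
Normal n = (BH-1→BH-2) × (BH-1→BH-3) = (-2680, -240, 2076).
So ∂z/∂x = −n_x/n_z = 1.29094 and ∂z/∂y = −n_y/n_z = 0.11561.
Gradient magnitude |∇z| = √(a² + b²) = √(1.66654 + 0.01336) = 1.29611.
True dip = arctan(1.29611) = 52.3°, dipping toward W (azimuth ≈ 265°).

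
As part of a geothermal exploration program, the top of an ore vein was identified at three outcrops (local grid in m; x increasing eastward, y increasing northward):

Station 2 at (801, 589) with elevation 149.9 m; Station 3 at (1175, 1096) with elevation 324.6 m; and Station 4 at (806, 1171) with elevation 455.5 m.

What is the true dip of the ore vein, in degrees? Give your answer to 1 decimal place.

30.2°

Two edge vectors: Station 2→Station 3 = (374, 507, 174.7), Station 2→Station 4 = (5, 582, 305.6).
Normal n = (Station 2→Station 3) × (Station 2→Station 4) = (53263.8, -113420.9, 215133).
So ∂z/∂x = −n_x/n_z = −0.24759 and ∂z/∂y = −n_y/n_z = 0.52721.
Gradient magnitude |∇z| = √(a² + b²) = √(0.06130 + 0.27795) = 0.58245.
True dip = arctan(0.58245) = 30.2°, dipping toward SSE (azimuth ≈ 155°).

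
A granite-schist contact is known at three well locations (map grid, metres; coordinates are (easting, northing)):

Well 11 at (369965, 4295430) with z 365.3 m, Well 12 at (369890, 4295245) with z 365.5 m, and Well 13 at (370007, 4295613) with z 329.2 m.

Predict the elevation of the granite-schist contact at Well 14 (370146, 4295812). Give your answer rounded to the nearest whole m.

Two edge vectors: Well 11→Well 12 = (-75, -185, 0.2), Well 11→Well 13 = (42, 183, -36.1).
Normal n = (Well 11→Well 12) × (Well 11→Well 13) = (6641.9, -2699.1, -5955).
So ∂z/∂E = −n_x/n_z = 1.11534845 and ∂z/∂N = −n_y/n_z = −0.45324937.
Intercept c from Well 11: 365.3 − 412639.89 + 1946900.94 = 1534626.35.
At (370146, 4295812): z = 412841.8 − 1947074.1 + 1534626.35 = 394.0 m.

394 m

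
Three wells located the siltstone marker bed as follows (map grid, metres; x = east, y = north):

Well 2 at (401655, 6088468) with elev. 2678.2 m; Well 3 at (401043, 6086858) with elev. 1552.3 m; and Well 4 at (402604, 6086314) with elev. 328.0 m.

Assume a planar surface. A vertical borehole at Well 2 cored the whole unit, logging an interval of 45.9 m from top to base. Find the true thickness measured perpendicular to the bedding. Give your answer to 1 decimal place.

Two edge vectors: Well 2→Well 3 = (-612, -1610, -1125.9), Well 2→Well 4 = (949, -2154, -2350.2).
Normal n = (Well 2→Well 3) × (Well 2→Well 4) = (1358633.4, -2506801.5, 2846138).
So ∂z/∂x = −n_x/n_z = −0.47736 and ∂z/∂y = −n_y/n_z = 0.88077.
|∇z| = √(a²+b²) = 1.00182, so dip δ = arctan(1.00182) = 45.05°.
True thickness = vertical thickness × cos δ = 45.9 × cos 45.05° = 32.4 m.

32.4 m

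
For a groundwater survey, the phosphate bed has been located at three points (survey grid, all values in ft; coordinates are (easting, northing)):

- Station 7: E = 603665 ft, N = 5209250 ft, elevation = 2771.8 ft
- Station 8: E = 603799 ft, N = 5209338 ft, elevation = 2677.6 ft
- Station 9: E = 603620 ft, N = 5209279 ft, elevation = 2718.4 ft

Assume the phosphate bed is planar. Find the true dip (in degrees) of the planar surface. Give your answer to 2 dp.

Let the plane be z = a·E + b·N + c.
Station 8−Station 7: 134a + 88b = −94.2;  Station 9−Station 7: −45a + 29b = −53.4.
Solving gives a = 0.25075, b = −1.45228.
Gradient magnitude |∇z| = √(a² + b²) = √(0.06288 + 2.10912) = 1.47377.
True dip = arctan(1.47377) = 55.84°, dipping toward N (azimuth ≈ 350°).

55.84°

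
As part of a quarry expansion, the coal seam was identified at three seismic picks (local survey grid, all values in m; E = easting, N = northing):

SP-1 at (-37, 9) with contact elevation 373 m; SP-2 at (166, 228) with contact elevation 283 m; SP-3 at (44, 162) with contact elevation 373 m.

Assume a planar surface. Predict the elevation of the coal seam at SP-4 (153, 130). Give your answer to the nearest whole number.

243 m

Let the plane be z = a·E + b·N + c.
SP-2−SP-1: 203a + 219b = −90;  SP-3−SP-1: 81a + 153b = 0.
Solving gives a = −1.03378, b = 0.54730.
Then c = 373 − a·-37 − b·9 = 329.82.
At (153, 130): z = −158.2 + 71.1 + 329.82 = 242.8 m.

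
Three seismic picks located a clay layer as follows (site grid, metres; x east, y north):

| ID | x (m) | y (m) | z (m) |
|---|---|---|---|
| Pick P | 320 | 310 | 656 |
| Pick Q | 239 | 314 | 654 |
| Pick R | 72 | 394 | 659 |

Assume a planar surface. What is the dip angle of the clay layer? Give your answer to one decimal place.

7.5°

Let the plane be z = a·x + b·y + c.
Pick Q−Pick P: −81a + 4b = −2;  Pick R−Pick P: −248a + 84b = 3.
Solving gives a = 0.03097, b = 0.12715.
Gradient magnitude |∇z| = √(a² + b²) = √(0.00096 + 0.01617) = 0.13087.
True dip = arctan(0.13087) = 7.5°, dipping toward SSW (azimuth ≈ 194°).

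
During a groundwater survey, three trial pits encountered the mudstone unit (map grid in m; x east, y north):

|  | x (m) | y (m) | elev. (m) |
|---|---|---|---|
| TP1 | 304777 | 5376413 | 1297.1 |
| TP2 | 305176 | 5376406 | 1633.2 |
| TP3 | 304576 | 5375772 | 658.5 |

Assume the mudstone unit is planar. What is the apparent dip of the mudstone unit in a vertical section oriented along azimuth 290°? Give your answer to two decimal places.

29.01°

Let the plane be z = a·x + b·y + c.
TP2−TP1: 399a − 7b = 336.1;  TP3−TP1: −201a − 641b = −638.6.
Solving gives a = 0.85513, b = 0.72811.
Unit vector along 290° is (sin 290°, cos 290°) = (-0.9397, 0.3420).
Slope in that direction = a·(-0.9397) + b·(0.3420) = −0.55453.
Apparent dip = arctan|0.55453| = 29.01° (true dip is 48.3°, so apparent ≤ true as expected).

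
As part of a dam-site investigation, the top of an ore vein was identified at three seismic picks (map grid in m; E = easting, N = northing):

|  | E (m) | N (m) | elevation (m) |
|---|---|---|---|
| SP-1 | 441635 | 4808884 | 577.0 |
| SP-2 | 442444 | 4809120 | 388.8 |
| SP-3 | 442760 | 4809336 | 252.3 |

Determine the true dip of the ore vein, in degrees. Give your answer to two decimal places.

Two edge vectors: SP-1→SP-2 = (809, 236, -188.2), SP-1→SP-3 = (1125, 452, -324.7).
Normal n = (SP-1→SP-2) × (SP-1→SP-3) = (8437.2, 50957.3, 100168).
So ∂z/∂E = −n_x/n_z = −0.08423 and ∂z/∂N = −n_y/n_z = −0.50872.
Gradient magnitude |∇z| = √(a² + b²) = √(0.00709 + 0.25879) = 0.51564.
True dip = arctan(0.51564) = 27.28°, dipping toward N (azimuth ≈ 009°).

27.28°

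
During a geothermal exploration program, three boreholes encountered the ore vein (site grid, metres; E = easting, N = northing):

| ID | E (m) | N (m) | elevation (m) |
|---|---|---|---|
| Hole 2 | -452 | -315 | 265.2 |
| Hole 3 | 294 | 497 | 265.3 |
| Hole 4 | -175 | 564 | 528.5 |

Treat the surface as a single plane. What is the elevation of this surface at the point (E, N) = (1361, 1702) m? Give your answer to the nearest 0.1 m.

285.3 m

Let the plane be z = a·E + b·N + c.
Hole 3−Hole 2: 746a + 812b = 0.1;  Hole 4−Hole 2: 277a + 879b = 263.3.
Solving gives a = −0.496069, b = 0.455872.
Then c = 265.2 − a·-452 − b·-315 = 184.58.
At (1361, 1702): z = −675.2 + 775.9 + 184.58 = 285.3 m.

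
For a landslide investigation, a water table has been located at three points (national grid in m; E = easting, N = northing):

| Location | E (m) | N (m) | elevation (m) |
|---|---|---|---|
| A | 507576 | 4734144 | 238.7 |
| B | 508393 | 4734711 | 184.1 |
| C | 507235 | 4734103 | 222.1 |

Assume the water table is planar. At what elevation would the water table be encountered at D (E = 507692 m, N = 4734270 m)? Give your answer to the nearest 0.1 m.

Two edge vectors: A→B = (817, 567, -54.6), A→C = (-341, -41, -16.6).
Normal n = (A→B) × (A→C) = (-11650.8, 32180.8, 159850).
So ∂z/∂E = −n_x/n_z = 0.072885830 and ∂z/∂N = −n_y/n_z = −0.201318736.
Intercept c from A: 238.7 − 36995.10 + 953071.89 = 916315.49.
At (507692, 4734270): z = 37003.6 − 953097.3 + 916315.49 = 221.8 m.

221.8 m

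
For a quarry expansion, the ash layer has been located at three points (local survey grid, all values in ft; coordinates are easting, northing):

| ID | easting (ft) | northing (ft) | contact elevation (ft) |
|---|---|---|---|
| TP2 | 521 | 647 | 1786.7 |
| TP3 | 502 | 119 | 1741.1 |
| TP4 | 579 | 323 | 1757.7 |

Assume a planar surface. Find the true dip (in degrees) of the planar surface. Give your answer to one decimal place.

Let the plane be z = a·easting + b·northing + c.
TP3−TP2: −19a − 528b = −45.6;  TP4−TP2: 58a − 324b = −29.
Solving gives a = −0.01462, b = 0.08689.
Gradient magnitude |∇z| = √(a² + b²) = √(0.00021 + 0.00755) = 0.08811.
True dip = arctan(0.08811) = 5.0°, dipping toward S (azimuth ≈ 170°).

5.0°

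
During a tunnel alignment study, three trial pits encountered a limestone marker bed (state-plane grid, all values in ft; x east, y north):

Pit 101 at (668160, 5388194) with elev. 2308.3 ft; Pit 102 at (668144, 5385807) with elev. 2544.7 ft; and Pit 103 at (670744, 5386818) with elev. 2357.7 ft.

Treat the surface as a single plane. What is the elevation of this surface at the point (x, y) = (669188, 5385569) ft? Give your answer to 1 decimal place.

2533.2 ft

Two edge vectors: Pit 101→Pit 102 = (-16, -2387, 236.4), Pit 101→Pit 103 = (2584, -1376, 49.4).
Normal n = (Pit 101→Pit 102) × (Pit 101→Pit 103) = (207368.6, 611648, 6190024).
So ∂z/∂x = −n_x/n_z = −0.033500452 and ∂z/∂y = −n_y/n_z = −0.098811895.
Intercept c from Pit 101: 2308.3 + 22383.66 + 532417.66 = 557109.62.
At (669188, 5385569): z = −22418.1 − 532158.3 + 557109.62 = 2533.2 ft.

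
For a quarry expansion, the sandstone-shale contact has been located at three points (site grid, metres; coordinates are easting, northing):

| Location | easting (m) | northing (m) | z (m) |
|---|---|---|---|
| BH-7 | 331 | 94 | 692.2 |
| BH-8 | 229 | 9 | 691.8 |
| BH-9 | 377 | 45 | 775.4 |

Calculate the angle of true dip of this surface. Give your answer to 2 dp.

51.11°

Two edge vectors: BH-7→BH-8 = (-102, -85, -0.4), BH-7→BH-9 = (46, -49, 83.2).
Normal n = (BH-7→BH-8) × (BH-7→BH-9) = (-7091.6, 8468, 8908).
So ∂z/∂easting = −n_x/n_z = 0.79609 and ∂z/∂northing = −n_y/n_z = −0.95061.
Gradient magnitude |∇z| = √(a² + b²) = √(0.63376 + 0.90365) = 1.23993.
True dip = arctan(1.23993) = 51.11°, dipping toward NW (azimuth ≈ 320°).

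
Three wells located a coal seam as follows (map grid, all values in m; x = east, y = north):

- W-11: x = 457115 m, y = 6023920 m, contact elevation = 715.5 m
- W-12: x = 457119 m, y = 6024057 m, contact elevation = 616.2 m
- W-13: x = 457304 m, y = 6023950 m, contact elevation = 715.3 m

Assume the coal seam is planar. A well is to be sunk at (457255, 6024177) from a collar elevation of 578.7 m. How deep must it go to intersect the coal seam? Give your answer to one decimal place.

34.3 m

Two edge vectors: W-11→W-12 = (4, 137, -99.3), W-11→W-13 = (189, 30, -0.2).
Normal n = (W-11→W-12) × (W-11→W-13) = (2951.6, -18766.9, -25773).
So ∂z/∂x = −n_x/n_z = 0.114522950 and ∂z/∂y = −n_y/n_z = −0.728161254.
Intercept c from W-11: 715.5 − 52350.16 + 4386385.14 = 4334750.48.
At (457255, 6024177): z_contact = 52366.19 − 4386572.28 + 4334750.48 = 544.40 m.
Depth below ground = 578.7 − 544.40 = 34.3 m.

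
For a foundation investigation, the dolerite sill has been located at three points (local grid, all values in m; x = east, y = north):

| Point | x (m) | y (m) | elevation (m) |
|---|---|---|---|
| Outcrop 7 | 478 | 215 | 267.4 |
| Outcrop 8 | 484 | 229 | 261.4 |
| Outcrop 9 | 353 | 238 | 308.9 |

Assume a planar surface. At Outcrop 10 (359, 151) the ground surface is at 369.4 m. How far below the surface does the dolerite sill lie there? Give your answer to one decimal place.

Two edge vectors: Outcrop 7→Outcrop 8 = (6, 14, -6), Outcrop 7→Outcrop 9 = (-125, 23, 41.5).
Normal n = (Outcrop 7→Outcrop 8) × (Outcrop 7→Outcrop 9) = (719, 501, 1888).
So ∂z/∂x = −n_x/n_z = −0.38083 and ∂z/∂y = −n_y/n_z = −0.26536.
Intercept c from Outcrop 7: 267.4 + 182.03 + 57.05 = 506.49.
At (359, 151): z_contact = −136.72 − 40.07 + 506.49 = 329.70 m.
Depth below ground = 369.4 − 329.70 = 39.7 m.

39.7 m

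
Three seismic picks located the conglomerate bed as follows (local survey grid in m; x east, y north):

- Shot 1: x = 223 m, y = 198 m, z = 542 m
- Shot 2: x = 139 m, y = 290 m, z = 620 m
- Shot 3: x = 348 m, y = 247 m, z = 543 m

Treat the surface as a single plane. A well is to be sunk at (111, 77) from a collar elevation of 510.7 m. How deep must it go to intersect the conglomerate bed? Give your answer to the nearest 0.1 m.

Let the plane be z = a·x + b·y + c.
Shot 2−Shot 1: −84a + 92b = 78;  Shot 3−Shot 1: 125a + 49b = 1.
Solving gives a = −0.23886, b = 0.62974.
Then c = 542 − a·223 − b·198 = 470.58.
At (111, 77): z_contact = −26.51 + 48.49 + 470.58 = 492.55 m.
Depth below ground = 510.7 − 492.55 = 18.1 m.

18.1 m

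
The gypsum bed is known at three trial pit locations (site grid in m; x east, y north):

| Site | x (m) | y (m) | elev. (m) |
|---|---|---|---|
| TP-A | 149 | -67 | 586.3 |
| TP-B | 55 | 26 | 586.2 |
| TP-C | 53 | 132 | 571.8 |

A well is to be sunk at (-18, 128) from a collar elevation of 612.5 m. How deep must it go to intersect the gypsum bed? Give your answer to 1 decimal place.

30.5 m

Let the plane be z = a·x + b·y + c.
TP-B−TP-A: −94a + 93b = −0.1;  TP-C−TP-A: −96a + 199b = −14.5.
Solving gives a = −0.13588, b = −0.13841.
Then c = 586.3 − a·149 − b·-67 = 597.27.
At (-18, 128): z_contact = 2.45 − 17.72 + 597.27 = 582.00 m.
Depth below ground = 612.5 − 582.00 = 30.5 m.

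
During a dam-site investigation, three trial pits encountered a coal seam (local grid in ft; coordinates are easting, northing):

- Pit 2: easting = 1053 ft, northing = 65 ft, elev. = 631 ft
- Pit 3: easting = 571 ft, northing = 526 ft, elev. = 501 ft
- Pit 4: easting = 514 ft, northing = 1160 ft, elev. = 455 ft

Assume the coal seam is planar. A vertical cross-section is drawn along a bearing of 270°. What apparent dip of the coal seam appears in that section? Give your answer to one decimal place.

12.4°

Two edge vectors: Pit 2→Pit 3 = (-482, 461, -130), Pit 2→Pit 4 = (-539, 1095, -176).
Normal n = (Pit 2→Pit 3) × (Pit 2→Pit 4) = (61214, -14762, -279311).
So ∂z/∂easting = −n_x/n_z = 0.21916 and ∂z/∂northing = −n_y/n_z = −0.05285.
Unit vector along 270° is (sin 270°, cos 270°) = (-1.0000, -0.0000).
Slope in that direction = a·(-1.0000) + b·(-0.0000) = −0.21916.
Apparent dip = arctan|0.21916| = 12.4° (true dip is 12.7°, so apparent ≤ true as expected).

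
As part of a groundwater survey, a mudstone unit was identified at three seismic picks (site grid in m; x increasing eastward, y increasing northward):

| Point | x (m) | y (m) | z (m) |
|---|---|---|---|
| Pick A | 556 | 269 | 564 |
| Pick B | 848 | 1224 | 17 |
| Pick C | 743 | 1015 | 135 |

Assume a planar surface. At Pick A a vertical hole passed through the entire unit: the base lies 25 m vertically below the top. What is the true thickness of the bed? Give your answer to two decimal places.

21.56 m

Let the plane be z = a·x + b·y + c.
Pick B−Pick A: 292a + 955b = −547;  Pick C−Pick A: 187a + 746b = −429.
Solving gives a = 0.04161, b = −0.58550.
|∇z| = √(a²+b²) = 0.58697, so dip δ = arctan(0.58697) = 30.41°.
True thickness = vertical thickness × cos δ = 25 × cos 30.41° = 21.56 m.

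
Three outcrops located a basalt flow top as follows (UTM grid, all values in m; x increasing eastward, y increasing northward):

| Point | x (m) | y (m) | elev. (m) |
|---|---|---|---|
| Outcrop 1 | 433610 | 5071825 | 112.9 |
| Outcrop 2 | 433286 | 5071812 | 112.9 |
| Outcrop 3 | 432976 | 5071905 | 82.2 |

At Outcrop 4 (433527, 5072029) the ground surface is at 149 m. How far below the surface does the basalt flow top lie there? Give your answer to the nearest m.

96 m

Two edge vectors: Outcrop 1→Outcrop 2 = (-324, -13, 0), Outcrop 1→Outcrop 3 = (-634, 80, -30.7).
Normal n = (Outcrop 1→Outcrop 2) × (Outcrop 1→Outcrop 3) = (399.1, -9946.8, -34162).
So ∂z/∂x = −n_x/n_z = 0.01168257 and ∂z/∂y = −n_y/n_z = −0.29116562.
Intercept c from Outcrop 1: 112.9 − 5065.68 + 1476741.08 = 1471788.30.
At (433527, 5072029): z_contact = 5064.7 − 1476800.5 + 1471788.30 = 52.5 m.
Depth below ground = 149 − 52.5 = 96 m.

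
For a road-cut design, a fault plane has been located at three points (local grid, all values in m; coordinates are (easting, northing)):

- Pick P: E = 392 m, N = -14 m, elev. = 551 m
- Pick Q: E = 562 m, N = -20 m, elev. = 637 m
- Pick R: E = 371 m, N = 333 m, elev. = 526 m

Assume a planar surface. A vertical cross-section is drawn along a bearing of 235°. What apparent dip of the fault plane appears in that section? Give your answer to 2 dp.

Let the plane be z = a·E + b·N + c.
Pick Q−Pick P: 170a − 6b = 86;  Pick R−Pick P: −21a + 347b = −25.
Solving gives a = 0.50442, b = −0.04152.
Unit vector along 235° is (sin 235°, cos 235°) = (-0.8192, -0.5736).
Slope in that direction = a·(-0.8192) + b·(-0.5736) = −0.38938.
Apparent dip = arctan|0.38938| = 21.27° (true dip is 26.8°, so apparent ≤ true as expected).

21.27°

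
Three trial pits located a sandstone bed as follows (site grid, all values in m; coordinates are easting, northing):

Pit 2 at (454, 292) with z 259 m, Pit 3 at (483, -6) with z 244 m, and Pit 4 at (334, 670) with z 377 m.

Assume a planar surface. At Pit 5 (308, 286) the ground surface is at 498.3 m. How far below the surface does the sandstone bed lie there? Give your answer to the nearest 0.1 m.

Let the plane be z = a·easting + b·northing + c.
Pit 3−Pit 2: 29a − 298b = −15;  Pit 4−Pit 2: −120a + 378b = 118.
Solving gives a = −1.18937, b = −0.06541.
Then c = 259 − a·454 − b·292 = 818.07.
At (308, 286): z_contact = −366.33 − 18.71 + 818.07 = 433.04 m.
Depth below ground = 498.3 − 433.04 = 65.3 m.

65.3 m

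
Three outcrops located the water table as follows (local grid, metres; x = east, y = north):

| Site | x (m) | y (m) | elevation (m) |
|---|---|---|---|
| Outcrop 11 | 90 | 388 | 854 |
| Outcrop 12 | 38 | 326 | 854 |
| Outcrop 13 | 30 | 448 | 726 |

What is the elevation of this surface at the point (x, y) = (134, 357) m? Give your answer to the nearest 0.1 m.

Let the plane be z = a·x + b·y + c.
Outcrop 12−Outcrop 11: −52a − 62b = 0;  Outcrop 13−Outcrop 11: −60a + 60b = −128.
Solving gives a = 1.16023, b = −0.97310.
Then c = 854 − a·90 − b·388 = 1127.14.
At (134, 357): z = 155.5 − 347.4 + 1127.14 = 935.2 m.

935.2 m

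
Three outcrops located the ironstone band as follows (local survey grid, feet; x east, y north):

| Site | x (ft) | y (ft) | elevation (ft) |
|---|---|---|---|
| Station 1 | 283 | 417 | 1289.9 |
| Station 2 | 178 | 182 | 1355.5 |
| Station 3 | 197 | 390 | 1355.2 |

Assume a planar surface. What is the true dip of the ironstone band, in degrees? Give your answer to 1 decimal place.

38.1°

Two edge vectors: Station 1→Station 2 = (-105, -235, 65.6), Station 1→Station 3 = (-86, -27, 65.3).
Normal n = (Station 1→Station 2) × (Station 1→Station 3) = (-13574.3, 1214.9, -17375).
So ∂z/∂x = −n_x/n_z = −0.78125 and ∂z/∂y = −n_y/n_z = 0.06992.
Gradient magnitude |∇z| = √(a² + b²) = √(0.61036 + 0.00489) = 0.78438.
True dip = arctan(0.78438) = 38.1°, dipping toward E (azimuth ≈ 095°).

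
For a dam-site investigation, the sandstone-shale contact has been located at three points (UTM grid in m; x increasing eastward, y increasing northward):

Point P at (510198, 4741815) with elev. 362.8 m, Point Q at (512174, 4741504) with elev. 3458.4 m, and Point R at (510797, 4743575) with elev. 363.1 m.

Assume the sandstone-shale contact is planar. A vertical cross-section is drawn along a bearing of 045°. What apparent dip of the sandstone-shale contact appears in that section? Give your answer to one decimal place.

Let the plane be z = a·x + b·y + c.
Point Q−Point P: 1976a − 311b = 3095.6;  Point R−Point P: 599a + 1760b = 0.3.
Solving gives a = 1.48698, b = −0.50591.
Unit vector along 045° is (sin 45°, cos 45°) = (0.7071, 0.7071).
Slope in that direction = a·(0.7071) + b·(0.7071) = 0.69372.
Apparent dip = arctan|0.69372| = 34.7° (true dip is 57.5°, so apparent ≤ true as expected).

34.7°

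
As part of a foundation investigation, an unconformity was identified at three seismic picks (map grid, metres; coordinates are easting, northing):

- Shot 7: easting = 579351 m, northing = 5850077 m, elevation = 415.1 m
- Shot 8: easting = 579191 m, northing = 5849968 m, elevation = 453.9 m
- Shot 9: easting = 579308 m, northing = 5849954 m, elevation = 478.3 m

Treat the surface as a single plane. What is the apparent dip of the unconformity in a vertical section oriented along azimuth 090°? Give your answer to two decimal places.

Let the plane be z = a·easting + b·northing + c.
Shot 8−Shot 7: −160a − 109b = 38.8;  Shot 9−Shot 7: −43a − 123b = 63.2.
Solving gives a = 0.14116, b = −0.56317.
Unit vector along 090° is (sin 90°, cos 90°) = (1.0000, 0.0000).
Slope in that direction = a·(1.0000) + b·(0.0000) = 0.14116.
Apparent dip = arctan|0.14116| = 8.03° (true dip is 30.1°, so apparent ≤ true as expected).

8.03°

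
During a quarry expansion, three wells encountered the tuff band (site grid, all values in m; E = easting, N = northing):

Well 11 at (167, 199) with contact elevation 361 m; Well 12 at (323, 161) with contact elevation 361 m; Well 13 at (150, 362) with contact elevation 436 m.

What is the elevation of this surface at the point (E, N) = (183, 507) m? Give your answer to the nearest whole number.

508 m

Two edge vectors: Well 11→Well 12 = (156, -38, 0), Well 11→Well 13 = (-17, 163, 75).
Normal n = (Well 11→Well 12) × (Well 11→Well 13) = (-2850, -11700, 24782).
So ∂z/∂E = −n_x/n_z = 0.11500 and ∂z/∂N = −n_y/n_z = 0.47212.
Intercept c from Well 11: 361 − 19.21 − 93.95 = 247.84.
At (183, 507): z = 21.0 + 239.4 + 247.84 = 508.3 m.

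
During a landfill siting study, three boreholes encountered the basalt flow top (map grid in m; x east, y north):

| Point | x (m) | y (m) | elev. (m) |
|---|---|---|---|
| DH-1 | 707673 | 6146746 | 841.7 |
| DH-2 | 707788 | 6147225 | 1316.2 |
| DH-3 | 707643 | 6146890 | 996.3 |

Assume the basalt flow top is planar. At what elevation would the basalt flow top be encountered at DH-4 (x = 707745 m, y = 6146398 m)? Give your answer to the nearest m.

468 m

Two edge vectors: DH-1→DH-2 = (115, 479, 474.5), DH-1→DH-3 = (-30, 144, 154.6).
Normal n = (DH-1→DH-2) × (DH-1→DH-3) = (5725.4, -32014, 30930).
So ∂z/∂x = −n_x/n_z = −0.18510831 and ∂z/∂y = −n_y/n_z = 1.03504688.
Intercept c from DH-1: 841.7 + 130996.15 − 6362170.27 = −6230332.42.
At (707745, 6146398): z = −131009.5 + 6361810.1 − 6230332.42 = 468.2 m.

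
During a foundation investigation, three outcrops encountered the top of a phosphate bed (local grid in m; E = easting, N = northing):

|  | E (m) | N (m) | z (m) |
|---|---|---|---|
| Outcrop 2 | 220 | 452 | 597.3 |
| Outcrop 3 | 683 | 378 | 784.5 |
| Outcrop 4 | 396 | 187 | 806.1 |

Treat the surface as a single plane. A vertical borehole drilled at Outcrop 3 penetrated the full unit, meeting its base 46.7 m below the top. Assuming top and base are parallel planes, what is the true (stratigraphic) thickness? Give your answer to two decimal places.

Let the plane be z = a·E + b·N + c.
Outcrop 3−Outcrop 2: 463a − 74b = 187.2;  Outcrop 4−Outcrop 2: 176a − 265b = 208.8.
Solving gives a = 0.31145, b = −0.58108.
|∇z| = √(a²+b²) = 0.65928, so dip δ = arctan(0.65928) = 33.40°.
True thickness = vertical thickness × cos δ = 46.7 × cos 33.40° = 38.99 m.

38.99 m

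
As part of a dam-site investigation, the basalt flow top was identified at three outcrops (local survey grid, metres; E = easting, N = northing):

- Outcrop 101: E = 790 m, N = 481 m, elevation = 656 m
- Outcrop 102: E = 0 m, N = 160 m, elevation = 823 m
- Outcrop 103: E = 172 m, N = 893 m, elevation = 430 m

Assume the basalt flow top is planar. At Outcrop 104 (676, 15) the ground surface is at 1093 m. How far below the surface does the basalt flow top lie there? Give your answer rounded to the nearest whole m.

187 m

Let the plane be z = a·E + b·N + c.
Outcrop 102−Outcrop 101: −790a − 321b = 167;  Outcrop 103−Outcrop 101: −618a + 412b = −226.
Solving gives a = 0.00714, b = −0.53783.
Then c = 656 − a·790 − b·481 = 909.05.
At (676, 15): z_contact = 4.8 − 8.1 + 909.05 = 905.8 m.
Depth below ground = 1093 − 905.8 = 187 m.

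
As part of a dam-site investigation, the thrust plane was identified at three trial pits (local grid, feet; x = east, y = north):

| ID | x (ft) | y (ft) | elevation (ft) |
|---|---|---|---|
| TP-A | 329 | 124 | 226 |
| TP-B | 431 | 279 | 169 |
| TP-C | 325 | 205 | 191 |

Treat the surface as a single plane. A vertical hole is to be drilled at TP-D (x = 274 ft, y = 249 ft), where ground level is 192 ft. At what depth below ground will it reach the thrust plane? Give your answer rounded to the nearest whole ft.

24 ft

Two edge vectors: TP-A→TP-B = (102, 155, -57), TP-A→TP-C = (-4, 81, -35).
Normal n = (TP-A→TP-B) × (TP-A→TP-C) = (-808, 3798, 8882).
So ∂z/∂x = −n_x/n_z = 0.09097 and ∂z/∂y = −n_y/n_z = −0.42761.
Intercept c from TP-A: 226 − 29.93 + 53.02 = 249.09.
At (274, 249): z_contact = 24.9 − 106.5 + 249.09 = 167.5 ft.
Depth below ground = 192 − 167.5 = 24 ft.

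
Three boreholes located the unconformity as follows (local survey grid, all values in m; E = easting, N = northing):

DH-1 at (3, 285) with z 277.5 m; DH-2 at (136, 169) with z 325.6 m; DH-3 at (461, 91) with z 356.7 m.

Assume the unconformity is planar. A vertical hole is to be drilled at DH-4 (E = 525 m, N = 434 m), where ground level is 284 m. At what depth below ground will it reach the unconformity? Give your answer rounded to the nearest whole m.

Two edge vectors: DH-1→DH-2 = (133, -116, 48.1), DH-1→DH-3 = (458, -194, 79.2).
Normal n = (DH-1→DH-2) × (DH-1→DH-3) = (144.2, 11496.2, 27326).
So ∂z/∂E = −n_x/n_z = −0.00528 and ∂z/∂N = −n_y/n_z = −0.42071.
Intercept c from DH-1: 277.5 + 0.02 + 119.90 = 397.42.
At (525, 434): z_contact = −2.8 − 182.6 + 397.42 = 212.1 m.
Depth below ground = 284 − 212.1 = 72 m.

72 m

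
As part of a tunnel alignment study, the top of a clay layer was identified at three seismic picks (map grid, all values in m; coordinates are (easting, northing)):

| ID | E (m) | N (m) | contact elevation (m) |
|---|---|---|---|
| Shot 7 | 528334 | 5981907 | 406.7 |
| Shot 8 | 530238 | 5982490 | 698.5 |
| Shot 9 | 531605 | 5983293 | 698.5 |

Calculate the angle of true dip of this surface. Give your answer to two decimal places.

Let the plane be z = a·E + b·N + c.
Shot 8−Shot 7: 1904a + 583b = 291.8;  Shot 9−Shot 7: 3271a + 1386b = 291.8.
Solving gives a = 0.32012, b = −0.54497.
Gradient magnitude |∇z| = √(a² + b²) = √(0.10248 + 0.29699) = 0.63204.
True dip = arctan(0.63204) = 32.29°, dipping toward NNW (azimuth ≈ 330°).

32.29°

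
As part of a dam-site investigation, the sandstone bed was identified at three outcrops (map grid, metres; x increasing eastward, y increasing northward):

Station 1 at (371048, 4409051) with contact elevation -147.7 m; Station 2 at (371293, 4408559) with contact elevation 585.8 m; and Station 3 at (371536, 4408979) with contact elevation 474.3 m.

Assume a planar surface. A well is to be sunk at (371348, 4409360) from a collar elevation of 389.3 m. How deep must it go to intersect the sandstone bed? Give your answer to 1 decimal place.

481.1 m

Two edge vectors: Station 1→Station 2 = (245, -492, 733.5), Station 1→Station 3 = (488, -72, 622).
Normal n = (Station 1→Station 2) × (Station 1→Station 3) = (-253212, 205558, 222456).
So ∂z/∂x = −n_x/n_z = 1.138256554 and ∂z/∂y = −n_y/n_z = −0.924038911.
Intercept c from Station 1: -147.7 − 422347.82 + 4074134.68 = 3651639.17.
At (371348, 4409360): z_contact = 422689.29 − 4074420.21 + 3651639.17 = -91.75 m.
Depth below ground = 389.3 − (-91.75) = 481.1 m.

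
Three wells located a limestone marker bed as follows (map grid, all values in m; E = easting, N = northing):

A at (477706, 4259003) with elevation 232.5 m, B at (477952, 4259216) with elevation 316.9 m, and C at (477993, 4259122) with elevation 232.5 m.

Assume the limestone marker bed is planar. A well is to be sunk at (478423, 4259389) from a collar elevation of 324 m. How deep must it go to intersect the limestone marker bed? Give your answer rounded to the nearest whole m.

24 m

Two edge vectors: A→B = (246, 213, 84.4), A→C = (287, 119, 0).
Normal n = (A→B) × (A→C) = (-10043.6, 24222.8, -31857).
So ∂z/∂E = −n_x/n_z = −0.31527137 and ∂z/∂N = −n_y/n_z = 0.76036036.
Intercept c from A: 232.5 + 150607.02 − 3238377.06 = −3087537.53.
At (478423, 4259389): z_contact = −150833.1 + 3238670.6 − 3087537.53 = 299.9 m.
Depth below ground = 324 − 299.9 = 24 m.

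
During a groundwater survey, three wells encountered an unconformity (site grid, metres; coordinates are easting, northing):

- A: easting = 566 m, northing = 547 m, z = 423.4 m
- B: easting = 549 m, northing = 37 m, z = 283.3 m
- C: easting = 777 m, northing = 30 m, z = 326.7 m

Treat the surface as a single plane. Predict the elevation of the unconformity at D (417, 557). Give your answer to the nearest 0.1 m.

Let the plane be z = a·easting + b·northing + c.
B−A: −17a − 510b = −140.1;  C−A: 211a − 517b = −96.7.
Solving gives a = 0.19858, b = 0.26809.
Then c = 423.4 − a·566 − b·547 = 164.36.
At (417, 557): z = 82.8 + 149.3 + 164.36 = 396.5 m.

396.5 m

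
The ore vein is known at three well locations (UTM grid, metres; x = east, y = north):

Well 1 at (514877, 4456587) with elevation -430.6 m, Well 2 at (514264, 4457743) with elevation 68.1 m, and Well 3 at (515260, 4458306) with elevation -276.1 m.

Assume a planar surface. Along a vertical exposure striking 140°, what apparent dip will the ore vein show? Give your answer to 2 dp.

Two edge vectors: Well 1→Well 2 = (-613, 1156, 498.7), Well 1→Well 3 = (383, 1719, 154.5).
Normal n = (Well 1→Well 2) × (Well 1→Well 3) = (-678663.3, 285710.6, -1496495).
So ∂z/∂x = −n_x/n_z = −0.45350 and ∂z/∂y = −n_y/n_z = 0.19092.
Unit vector along 140° is (sin 140°, cos 140°) = (0.6428, -0.7660).
Slope in that direction = a·(0.6428) + b·(-0.7660) = −0.43776.
Apparent dip = arctan|0.43776| = 23.64° (true dip is 26.2°, so apparent ≤ true as expected).

23.64°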